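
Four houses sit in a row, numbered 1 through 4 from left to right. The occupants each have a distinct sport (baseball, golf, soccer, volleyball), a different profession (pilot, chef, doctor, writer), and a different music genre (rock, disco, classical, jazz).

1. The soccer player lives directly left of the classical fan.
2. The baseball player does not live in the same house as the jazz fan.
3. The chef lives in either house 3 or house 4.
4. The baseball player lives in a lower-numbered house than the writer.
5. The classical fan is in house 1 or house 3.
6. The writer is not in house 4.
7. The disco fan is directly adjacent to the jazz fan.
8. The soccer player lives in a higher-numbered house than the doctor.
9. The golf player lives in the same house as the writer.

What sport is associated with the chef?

volleyball

The classical fan is in house 3 (clue 5).
The only sport still possible for house 4 is volleyball.
Clue 1 places the soccer player in house 2.
The doctor is in house 1 (clue 8).
That leaves baseball as the sport for house 1.
House 3's sport must be golf (nothing else left).
House 4's music genre must be rock (nothing else left).
By clue 2, the jazz fan is in house 2.
By clue 7, the disco fan is in house 1.
Clue 9 places the writer in house 3.
The only profession still possible for house 2 is pilot.
That leaves chef as the profession for house 4.
So: house 1 = baseball/doctor/disco, house 2 = soccer/pilot/jazz, house 3 = golf/writer/classical, house 4 = volleyball/chef/rock.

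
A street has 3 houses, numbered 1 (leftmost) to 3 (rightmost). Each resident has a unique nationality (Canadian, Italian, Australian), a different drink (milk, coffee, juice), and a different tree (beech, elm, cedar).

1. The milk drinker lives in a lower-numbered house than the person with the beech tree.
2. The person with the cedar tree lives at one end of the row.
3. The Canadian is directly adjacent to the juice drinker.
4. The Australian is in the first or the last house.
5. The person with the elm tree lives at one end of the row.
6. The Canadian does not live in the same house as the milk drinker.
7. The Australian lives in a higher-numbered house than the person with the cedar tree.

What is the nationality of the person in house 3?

Australian

Clue 7 places the Australian in house 3.
From clue 7, the person with the cedar tree must be in house 1.
So house 2 gets beech for tree.
House 3's tree must be elm (nothing else left).
The milk drinker is in house 1 (clue 1).
The Canadian is in house 2 (clue 6).
The only nationality still possible for house 1 is Italian.
Clue 3 places the juice drinker in house 3.
House 2 drink: only coffee fits.
So: house 1 = Italian/milk/cedar, house 2 = Canadian/coffee/beech, house 3 = Australian/juice/elm.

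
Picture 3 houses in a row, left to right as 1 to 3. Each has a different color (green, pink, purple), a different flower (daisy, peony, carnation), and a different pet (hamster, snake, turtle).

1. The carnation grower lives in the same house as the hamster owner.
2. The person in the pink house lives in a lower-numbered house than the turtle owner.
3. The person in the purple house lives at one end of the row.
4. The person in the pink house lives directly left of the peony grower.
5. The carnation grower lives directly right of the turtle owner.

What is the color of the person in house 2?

green

From clue 5, the carnation grower must be in house 3.
By clue 5, the turtle owner is in house 2.
House 1 flower: only daisy fits.
So house 2 gets peony for flower.
From clue 1, the hamster owner must be in house 3.
By clue 2, the person in the pink house is in house 1.
So house 2 gets green for color.
House 3's color must be purple (nothing else left).
So house 1 gets snake for pet.
So: house 1 = pink/daisy/snake, house 2 = green/peony/turtle, house 3 = purple/carnation/hamster.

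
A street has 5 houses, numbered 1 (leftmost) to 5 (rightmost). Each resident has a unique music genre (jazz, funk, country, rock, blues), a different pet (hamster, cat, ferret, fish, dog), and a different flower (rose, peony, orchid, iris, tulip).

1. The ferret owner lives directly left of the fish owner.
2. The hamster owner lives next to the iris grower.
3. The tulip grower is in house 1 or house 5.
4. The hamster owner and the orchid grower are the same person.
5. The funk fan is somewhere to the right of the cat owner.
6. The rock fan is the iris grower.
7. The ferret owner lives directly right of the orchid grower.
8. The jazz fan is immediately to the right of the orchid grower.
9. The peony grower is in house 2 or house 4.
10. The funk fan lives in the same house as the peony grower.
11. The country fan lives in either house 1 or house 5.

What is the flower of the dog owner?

tulip

The country fan is narrowed to house 1 or 5; consider each.
Placing it in house 1 leads to a contradiction, so it's in house 5.
The funk fan is narrowed to house 2 or 4; consider each.
Placing it in house 2 leads to a contradiction, so it's in house 4.
The peony grower is in house 4 (clue 10).
The only pet still possible for house 5 is dog.
The only pet still possible for house 4 is fish.
From clue 1, the ferret owner must be in house 3.
From clue 7, the orchid grower must be in house 2.
By clue 8, the jazz fan is in house 3.
From clue 2, the hamster owner must be in house 2.
Clue 6 places the rock fan in house 1.
From clue 6, the iris grower must be in house 1.
House 2's music genre must be blues (nothing else left).
So house 1 gets cat for pet.
The only flower still possible for house 3 is rose.
The only flower still possible for house 5 is tulip.
So: house 1 = rock/cat/iris, house 2 = blues/hamster/orchid, house 3 = jazz/ferret/rose, house 4 = funk/fish/peony, house 5 = country/dog/tulip.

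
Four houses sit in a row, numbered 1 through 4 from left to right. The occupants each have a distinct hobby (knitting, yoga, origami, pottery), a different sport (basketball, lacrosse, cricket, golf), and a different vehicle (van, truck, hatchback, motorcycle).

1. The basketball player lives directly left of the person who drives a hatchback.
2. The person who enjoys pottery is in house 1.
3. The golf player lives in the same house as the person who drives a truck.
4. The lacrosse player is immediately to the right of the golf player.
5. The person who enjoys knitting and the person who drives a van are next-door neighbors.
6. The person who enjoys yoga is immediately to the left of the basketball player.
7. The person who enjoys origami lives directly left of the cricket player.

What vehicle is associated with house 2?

motorcycle

Clue 2 places the person who enjoys pottery in house 1.
House 4 hobby: only knitting fits.
The only sport still possible for house 1 is golf.
Clue 3: the person who drives a truck is in house 1.
Clue 4 places the lacrosse player in house 2.
By clue 5, the person who drives a van is in house 3.
Clue 6 places the basketball player in house 3.
House 2's hobby must be yoga (nothing else left).
The only hobby still possible for house 3 is origami.
That leaves cricket as the sport for house 4.
The only vehicle still possible for house 2 is motorcycle.
The only vehicle still possible for house 4 is hatchback.
So: house 1 = pottery/golf/truck, house 2 = yoga/lacrosse/motorcycle, house 3 = origami/basketball/van, house 4 = knitting/cricket/hatchback.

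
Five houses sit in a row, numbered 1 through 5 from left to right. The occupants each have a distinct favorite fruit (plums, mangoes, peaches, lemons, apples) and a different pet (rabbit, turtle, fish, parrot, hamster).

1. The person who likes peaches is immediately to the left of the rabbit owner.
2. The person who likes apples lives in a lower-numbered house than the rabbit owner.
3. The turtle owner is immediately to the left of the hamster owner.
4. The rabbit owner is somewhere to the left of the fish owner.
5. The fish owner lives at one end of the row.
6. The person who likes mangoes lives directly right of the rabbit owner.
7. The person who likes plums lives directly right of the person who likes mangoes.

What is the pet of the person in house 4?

parrot

Clue 5: the fish owner is in house 5.
The person who likes apples is narrowed to house 1 or 2; consider each.
Placing it in house 2 leads to a contradiction, so it's in house 1.
Clue 1 places the rabbit owner in house 3.
By clue 6, the person who likes mangoes is in house 4.
By clue 7, the person who likes plums is in house 5.
So house 2 gets peaches for favorite fruit.
The only favorite fruit still possible for house 3 is lemons.
Clue 3 places the turtle owner in house 1.
From clue 3, the hamster owner must be in house 2.
So house 4 gets parrot for pet.
So: house 1 = apples/turtle, house 2 = peaches/hamster, house 3 = lemons/rabbit, house 4 = mangoes/parrot, house 5 = plums/fish.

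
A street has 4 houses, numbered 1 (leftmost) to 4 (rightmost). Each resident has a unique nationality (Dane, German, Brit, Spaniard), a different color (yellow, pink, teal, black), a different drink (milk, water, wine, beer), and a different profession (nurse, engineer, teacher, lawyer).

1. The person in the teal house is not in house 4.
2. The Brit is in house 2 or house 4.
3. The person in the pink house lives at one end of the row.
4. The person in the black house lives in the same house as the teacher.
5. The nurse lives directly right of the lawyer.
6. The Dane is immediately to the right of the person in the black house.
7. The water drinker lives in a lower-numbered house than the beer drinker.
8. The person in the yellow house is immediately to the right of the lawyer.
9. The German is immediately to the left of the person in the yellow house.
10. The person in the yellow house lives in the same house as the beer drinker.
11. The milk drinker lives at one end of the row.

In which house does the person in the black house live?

3

The Brit is narrowed to house 2 or 4; consider each.
Placing it in house 4 leads to a contradiction, so it's in house 2.
The Dane is narrowed to house 3 or 4; consider each.
Placing it in house 3 leads to a contradiction, so it's in house 4.
The person in the black house is in house 3 (clue 6).
Clue 4 places the teacher in house 3.
The only profession still possible for house 1 is lawyer.
The nurse is in house 2 (clue 5).
By clue 8, the person in the yellow house is in house 2.
The German is in house 1 (clue 9).
From clue 10, the beer drinker must be in house 2.
So house 3 gets Spaniard for nationality.
That leaves teal as the color for house 1.
House 4's color must be pink (nothing else left).
So house 4 gets engineer for profession.
From clue 7, the water drinker must be in house 1.
House 3's drink must be wine (nothing else left).
The only drink still possible for house 4 is milk.
So: house 1 = German/teal/water/lawyer, house 2 = Brit/yellow/beer/nurse, house 3 = Spaniard/black/wine/teacher, house 4 = Dane/pink/milk/engineer.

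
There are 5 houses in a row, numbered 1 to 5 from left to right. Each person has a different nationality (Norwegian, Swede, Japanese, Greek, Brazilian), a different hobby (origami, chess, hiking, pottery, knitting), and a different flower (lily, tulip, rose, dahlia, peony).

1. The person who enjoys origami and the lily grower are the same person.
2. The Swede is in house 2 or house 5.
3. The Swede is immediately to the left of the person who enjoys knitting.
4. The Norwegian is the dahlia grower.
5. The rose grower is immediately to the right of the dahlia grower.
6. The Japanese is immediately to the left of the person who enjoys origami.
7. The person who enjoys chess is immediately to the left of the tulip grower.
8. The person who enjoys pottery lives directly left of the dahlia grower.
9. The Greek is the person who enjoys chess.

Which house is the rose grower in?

Clue 3 places the Swede in house 2.
Clue 3: the person who enjoys knitting is in house 3.
Clue 8 places the person who enjoys pottery in house 2.
Clue 8 places the dahlia grower in house 3.
The only nationality still possible for house 5 is Brazilian.
House 1's flower must be peony (nothing else left).
Clue 4: the Norwegian is in house 3.
From clue 5, the rose grower must be in house 4.
That leaves Greek as the nationality for house 1.
House 4's nationality must be Japanese (nothing else left).
The only flower still possible for house 2 is tulip.
House 5's flower must be lily (nothing else left).
Clue 1: the person who enjoys origami is in house 5.
The person who enjoys chess is in house 1 (clue 7).
The only hobby still possible for house 4 is hiking.
So: house 1 = Greek/chess/peony, house 2 = Swede/pottery/tulip, house 3 = Norwegian/knitting/dahlia, house 4 = Japanese/hiking/rose, house 5 = Brazilian/origami/lily.

4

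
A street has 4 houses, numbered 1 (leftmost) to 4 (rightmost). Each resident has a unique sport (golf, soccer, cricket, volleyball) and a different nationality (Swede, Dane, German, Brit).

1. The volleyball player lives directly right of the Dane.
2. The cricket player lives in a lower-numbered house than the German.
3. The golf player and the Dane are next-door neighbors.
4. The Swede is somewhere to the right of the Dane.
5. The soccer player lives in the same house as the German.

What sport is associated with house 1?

The cricket player is narrowed to house 1 or 2 or 3; consider each.
Placing it in house 1 and house 3 leads to a contradiction, so it's in house 2.
That leaves golf as the sport for house 1.
Clue 3: the Dane is in house 2.
So house 1 gets Brit for nationality.
Clue 1 places the volleyball player in house 3.
That leaves soccer as the sport for house 4.
Clue 5: the German is in house 4.
The only nationality still possible for house 3 is Swede.
So: house 1 = golf/Brit, house 2 = cricket/Dane, house 3 = volleyball/Swede, house 4 = soccer/German.

golf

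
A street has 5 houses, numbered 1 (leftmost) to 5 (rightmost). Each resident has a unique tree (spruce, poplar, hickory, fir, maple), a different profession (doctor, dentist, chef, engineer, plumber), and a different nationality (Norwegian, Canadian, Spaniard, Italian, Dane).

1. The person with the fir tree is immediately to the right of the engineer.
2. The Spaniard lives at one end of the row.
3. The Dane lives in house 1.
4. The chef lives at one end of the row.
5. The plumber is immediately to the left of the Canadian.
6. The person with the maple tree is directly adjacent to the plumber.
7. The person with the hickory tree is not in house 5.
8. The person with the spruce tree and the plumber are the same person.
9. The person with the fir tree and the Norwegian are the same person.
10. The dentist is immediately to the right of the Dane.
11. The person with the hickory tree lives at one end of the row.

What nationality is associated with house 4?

Canadian

From clue 3, the Dane must be in house 1.
By clue 10, the dentist is in house 2.
By clue 11, the person with the hickory tree is in house 1.
So house 3 gets Italian for nationality.
So house 5 gets Spaniard for nationality.
Clue 5 places the plumber in house 3.
Clue 5 places the Canadian in house 4.
Clue 8: the person with the spruce tree is in house 3.
House 5 tree: only poplar fits.
The only nationality still possible for house 2 is Norwegian.
From clue 1, the person with the fir tree must be in house 2.
Clue 1 places the engineer in house 1.
So house 4 gets maple for tree.
House 4's profession must be doctor (nothing else left).
So house 5 gets chef for profession.
So: house 1 = hickory/engineer/Dane, house 2 = fir/dentist/Norwegian, house 3 = spruce/plumber/Italian, house 4 = maple/doctor/Canadian, house 5 = poplar/chef/Spaniard.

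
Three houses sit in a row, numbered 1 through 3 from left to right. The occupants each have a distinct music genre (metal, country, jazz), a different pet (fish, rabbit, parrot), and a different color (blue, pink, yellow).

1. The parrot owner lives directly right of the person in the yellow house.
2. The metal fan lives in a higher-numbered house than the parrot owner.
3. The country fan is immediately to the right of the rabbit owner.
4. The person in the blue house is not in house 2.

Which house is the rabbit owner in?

1

The metal fan is in house 3 (clue 2).
Clue 2 places the parrot owner in house 2.
House 1 music genre: only jazz fits.
The only music genre still possible for house 2 is country.
So house 3 gets fish for pet.
Clue 1 places the person in the yellow house in house 1.
The only pet still possible for house 1 is rabbit.
So house 2 gets pink for color.
House 3's color must be blue (nothing else left).
So: house 1 = jazz/rabbit/yellow, house 2 = country/parrot/pink, house 3 = metal/fish/blue.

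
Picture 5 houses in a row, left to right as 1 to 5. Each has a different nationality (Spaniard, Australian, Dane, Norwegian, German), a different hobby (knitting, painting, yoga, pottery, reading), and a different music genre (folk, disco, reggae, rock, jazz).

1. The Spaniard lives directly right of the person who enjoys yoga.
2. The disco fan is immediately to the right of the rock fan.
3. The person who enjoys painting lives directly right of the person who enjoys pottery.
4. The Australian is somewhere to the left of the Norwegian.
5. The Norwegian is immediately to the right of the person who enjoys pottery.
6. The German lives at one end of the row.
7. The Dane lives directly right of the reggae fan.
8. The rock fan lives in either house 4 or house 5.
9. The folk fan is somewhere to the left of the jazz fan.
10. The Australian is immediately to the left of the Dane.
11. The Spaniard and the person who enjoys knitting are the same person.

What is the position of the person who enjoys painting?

Clue 8 places the rock fan in house 4.
From clue 2, the disco fan must be in house 5.
The German is narrowed to house 1 or 5; consider each.
Placing it in house 5 leads to a contradiction, so it's in house 1.
House 1's music genre must be folk (nothing else left).
The Australian is narrowed to house 2 or 3; consider each.
Placing it in house 2 leads to a contradiction, so it's in house 3.
Clue 10 places the Dane in house 4.
That leaves Spaniard as the nationality for house 2.
The only nationality still possible for house 5 is Norwegian.
From clue 1, the person who enjoys yoga must be in house 1.
The person who enjoys pottery is in house 4 (clue 5).
From clue 7, the reggae fan must be in house 3.
Clue 11 places the person who enjoys knitting in house 2.
The only hobby still possible for house 3 is reading.
The only hobby still possible for house 5 is painting.
House 2 music genre: only jazz fits.
So: house 1 = German/yoga/folk, house 2 = Spaniard/knitting/jazz, house 3 = Australian/reading/reggae, house 4 = Dane/pottery/rock, house 5 = Norwegian/painting/disco.

5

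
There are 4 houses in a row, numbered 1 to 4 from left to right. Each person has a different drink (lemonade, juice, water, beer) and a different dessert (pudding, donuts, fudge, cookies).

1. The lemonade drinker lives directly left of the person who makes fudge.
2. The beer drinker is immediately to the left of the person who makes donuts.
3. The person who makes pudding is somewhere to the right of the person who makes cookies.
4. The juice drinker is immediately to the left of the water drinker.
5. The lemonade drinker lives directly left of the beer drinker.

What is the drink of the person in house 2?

beer

The only drink still possible for house 4 is water.
That leaves cookies as the dessert for house 1.
Clue 4: the juice drinker is in house 3.
That leaves lemonade as the drink for house 1.
House 2 drink: only beer fits.
From clue 1, the person who makes fudge must be in house 2.
Clue 2 places the person who makes donuts in house 3.
So house 4 gets pudding for dessert.
So: house 1 = lemonade/cookies, house 2 = beer/fudge, house 3 = juice/donuts, house 4 = water/pudding.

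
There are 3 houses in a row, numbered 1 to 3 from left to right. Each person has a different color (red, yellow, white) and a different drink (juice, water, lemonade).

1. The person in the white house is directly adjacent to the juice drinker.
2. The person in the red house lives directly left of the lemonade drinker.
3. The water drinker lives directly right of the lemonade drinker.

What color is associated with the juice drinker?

From clue 3, the water drinker must be in house 3.
The lemonade drinker is in house 2 (clue 3).
House 1's drink must be juice (nothing else left).
From clue 1, the person in the white house must be in house 2.
Clue 2: the person in the red house is in house 1.
That leaves yellow as the color for house 3.
So: house 1 = red/juice, house 2 = white/lemonade, house 3 = yellow/water.

red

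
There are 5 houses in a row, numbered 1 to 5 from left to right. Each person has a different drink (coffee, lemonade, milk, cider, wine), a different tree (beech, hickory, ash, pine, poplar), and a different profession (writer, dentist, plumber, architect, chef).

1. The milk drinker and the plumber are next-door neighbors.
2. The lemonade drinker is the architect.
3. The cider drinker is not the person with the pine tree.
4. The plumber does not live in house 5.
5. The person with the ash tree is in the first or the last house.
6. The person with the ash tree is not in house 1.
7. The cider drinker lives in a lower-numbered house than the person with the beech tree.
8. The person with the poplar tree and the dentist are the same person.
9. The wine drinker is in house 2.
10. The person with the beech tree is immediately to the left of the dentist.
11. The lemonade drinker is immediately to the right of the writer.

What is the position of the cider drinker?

1

Clue 6: the person with the ash tree is in house 5.
The wine drinker is in house 2 (clue 9).
The only profession still possible for house 1 is chef.
House 5's profession must be architect (nothing else left).
The lemonade drinker is in house 5 (clue 2).
By clue 7, the cider drinker is in house 1.
From clue 11, the writer must be in house 4.
That leaves plumber as the profession for house 2.
House 3 profession: only dentist fits.
Clue 1: the milk drinker is in house 3.
The person with the poplar tree is in house 3 (clue 8).
Clue 10: the person with the beech tree is in house 2.
The only drink still possible for house 4 is coffee.
House 1's tree must be hickory (nothing else left).
House 4 tree: only pine fits.
So: house 1 = cider/hickory/chef, house 2 = wine/beech/plumber, house 3 = milk/poplar/dentist, house 4 = coffee/pine/writer, house 5 = lemonade/ash/architect.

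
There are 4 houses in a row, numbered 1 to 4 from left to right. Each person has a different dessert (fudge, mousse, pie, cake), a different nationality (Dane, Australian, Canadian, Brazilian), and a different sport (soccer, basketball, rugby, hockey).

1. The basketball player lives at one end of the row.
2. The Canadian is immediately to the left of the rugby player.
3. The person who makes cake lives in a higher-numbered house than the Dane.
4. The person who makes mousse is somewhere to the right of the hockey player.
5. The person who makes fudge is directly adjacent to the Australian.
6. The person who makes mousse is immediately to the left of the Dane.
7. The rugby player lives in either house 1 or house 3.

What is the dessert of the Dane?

fudge

From clue 6, the person who makes mousse must be in house 2.
From clue 6, the Dane must be in house 3.
By clue 7, the rugby player is in house 3.
Clue 2 places the Canadian in house 2.
The person who makes cake is in house 4 (clue 3).
Clue 4: the hockey player is in house 1.
The only nationality still possible for house 1 is Brazilian.
The only nationality still possible for house 4 is Australian.
House 2's sport must be soccer (nothing else left).
The only sport still possible for house 4 is basketball.
By clue 5, the person who makes fudge is in house 3.
The only dessert still possible for house 1 is pie.
So: house 1 = pie/Brazilian/hockey, house 2 = mousse/Canadian/soccer, house 3 = fudge/Dane/rugby, house 4 = cake/Australian/basketball.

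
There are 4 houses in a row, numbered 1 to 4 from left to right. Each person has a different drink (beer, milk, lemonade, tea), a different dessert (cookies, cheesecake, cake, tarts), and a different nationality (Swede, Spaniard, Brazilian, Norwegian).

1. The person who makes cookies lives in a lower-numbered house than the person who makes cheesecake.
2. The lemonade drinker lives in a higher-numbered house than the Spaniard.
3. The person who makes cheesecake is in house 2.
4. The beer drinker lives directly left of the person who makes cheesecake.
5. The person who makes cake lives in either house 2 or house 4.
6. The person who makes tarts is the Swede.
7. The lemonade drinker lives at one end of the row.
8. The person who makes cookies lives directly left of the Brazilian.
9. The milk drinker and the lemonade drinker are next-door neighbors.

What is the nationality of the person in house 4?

By clue 3, the person who makes cheesecake is in house 2.
From clue 4, the beer drinker must be in house 1.
The lemonade drinker is in house 4 (clue 7).
The milk drinker is in house 3 (clue 9).
The only drink still possible for house 2 is tea.
The only dessert still possible for house 4 is cake.
Clue 1: the person who makes cookies is in house 1.
The Brazilian is in house 2 (clue 8).
The only dessert still possible for house 3 is tarts.
So house 4 gets Norwegian for nationality.
Clue 6 places the Swede in house 3.
That leaves Spaniard as the nationality for house 1.
So: house 1 = beer/cookies/Spaniard, house 2 = tea/cheesecake/Brazilian, house 3 = milk/tarts/Swede, house 4 = lemonade/cake/Norwegian.

Norwegian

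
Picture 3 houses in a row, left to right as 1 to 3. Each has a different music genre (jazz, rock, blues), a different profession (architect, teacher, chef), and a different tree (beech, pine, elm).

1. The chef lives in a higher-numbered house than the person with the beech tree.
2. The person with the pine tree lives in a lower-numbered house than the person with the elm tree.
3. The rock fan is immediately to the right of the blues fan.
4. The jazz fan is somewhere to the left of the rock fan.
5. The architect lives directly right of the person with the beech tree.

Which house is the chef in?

The only music genre still possible for house 3 is rock.
That leaves teacher as the profession for house 1.
The only tree still possible for house 3 is elm.
Clue 3 places the blues fan in house 2.
So house 1 gets jazz for music genre.
The architect is narrowed to house 2 or 3; consider each.
Placing it in house 3 leads to a contradiction, so it's in house 2.
Clue 5: the person with the beech tree is in house 1.
House 3's profession must be chef (nothing else left).
That leaves pine as the tree for house 2.
So: house 1 = jazz/teacher/beech, house 2 = blues/architect/pine, house 3 = rock/chef/elm.

3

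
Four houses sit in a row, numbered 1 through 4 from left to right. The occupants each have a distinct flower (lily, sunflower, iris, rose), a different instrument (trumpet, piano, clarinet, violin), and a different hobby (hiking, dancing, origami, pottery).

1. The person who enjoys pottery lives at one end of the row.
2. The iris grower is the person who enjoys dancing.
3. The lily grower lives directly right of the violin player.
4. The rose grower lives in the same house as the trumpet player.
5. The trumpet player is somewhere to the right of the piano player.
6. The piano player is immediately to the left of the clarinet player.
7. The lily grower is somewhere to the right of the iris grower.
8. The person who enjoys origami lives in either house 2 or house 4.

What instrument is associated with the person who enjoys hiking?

clarinet

The person who enjoys origami is narrowed to house 2 or 4; consider each.
Placing it in house 4 leads to a contradiction, so it's in house 2.
The iris grower is narrowed to house 1 or 3; consider each.
Placing it in house 3 leads to a contradiction, so it's in house 1.
From clue 2, the person who enjoys dancing must be in house 1.
House 3 hobby: only hiking fits.
That leaves pottery as the hobby for house 4.
The lily grower is narrowed to house 2 or 3 or 4; consider each.
Placing it in house 3 and house 4 leads to a contradiction, so it's in house 2.
Clue 3 places the violin player in house 1.
So house 2 gets piano for instrument.
Clue 6: the clarinet player is in house 3.
That leaves trumpet as the instrument for house 4.
From clue 4, the rose grower must be in house 4.
House 3's flower must be sunflower (nothing else left).
So: house 1 = iris/violin/dancing, house 2 = lily/piano/origami, house 3 = sunflower/clarinet/hiking, house 4 = rose/trumpet/pottery.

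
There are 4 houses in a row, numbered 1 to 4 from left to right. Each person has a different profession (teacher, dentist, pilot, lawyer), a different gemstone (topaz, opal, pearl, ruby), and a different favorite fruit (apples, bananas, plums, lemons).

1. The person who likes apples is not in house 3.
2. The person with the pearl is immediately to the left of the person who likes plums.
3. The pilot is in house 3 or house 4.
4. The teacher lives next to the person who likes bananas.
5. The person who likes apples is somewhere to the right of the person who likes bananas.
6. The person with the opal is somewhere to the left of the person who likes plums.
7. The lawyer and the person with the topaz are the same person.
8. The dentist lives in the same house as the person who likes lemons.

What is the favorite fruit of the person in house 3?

The pilot is narrowed to house 3 or 4; consider each.
Placing it in house 3 leads to a contradiction, so it's in house 4.
House 4's gemstone must be ruby (nothing else left).
The person who likes apples is narrowed to house 2 or 4; consider each.
Placing it in house 4 leads to a contradiction, so it's in house 2.
By clue 5, the person who likes bananas is in house 1.
House 3's favorite fruit must be lemons (nothing else left).
That leaves plums as the favorite fruit for house 4.
The person with the pearl is in house 3 (clue 2).
Clue 4: the teacher is in house 2.
By clue 8, the dentist is in house 3.
That leaves lawyer as the profession for house 1.
By clue 7, the person with the topaz is in house 1.
The only gemstone still possible for house 2 is opal.
So: house 1 = lawyer/topaz/bananas, house 2 = teacher/opal/apples, house 3 = dentist/pearl/lemons, house 4 = pilot/ruby/plums.

lemons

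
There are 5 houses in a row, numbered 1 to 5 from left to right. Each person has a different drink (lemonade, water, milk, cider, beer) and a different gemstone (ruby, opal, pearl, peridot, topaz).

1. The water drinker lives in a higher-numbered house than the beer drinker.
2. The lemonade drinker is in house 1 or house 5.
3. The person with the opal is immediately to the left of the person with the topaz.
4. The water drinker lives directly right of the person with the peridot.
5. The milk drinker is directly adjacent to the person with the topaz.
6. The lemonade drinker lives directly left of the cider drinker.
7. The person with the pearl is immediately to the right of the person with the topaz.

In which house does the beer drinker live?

Clue 6: the lemonade drinker is in house 1.
Clue 6: the cider drinker is in house 2.
The beer drinker is narrowed to house 3 or 4; consider each.
Placing it in house 3 leads to a contradiction, so it's in house 4.
Clue 1 places the water drinker in house 5.
Clue 4: the person with the peridot is in house 4.
That leaves milk as the drink for house 3.
Clue 5: the person with the topaz is in house 2.
The person with the pearl is in house 3 (clue 7).
That leaves ruby as the gemstone for house 5.
House 1's gemstone must be opal (nothing else left).
So: house 1 = lemonade/opal, house 2 = cider/topaz, house 3 = milk/pearl, house 4 = beer/peridot, house 5 = water/ruby.

4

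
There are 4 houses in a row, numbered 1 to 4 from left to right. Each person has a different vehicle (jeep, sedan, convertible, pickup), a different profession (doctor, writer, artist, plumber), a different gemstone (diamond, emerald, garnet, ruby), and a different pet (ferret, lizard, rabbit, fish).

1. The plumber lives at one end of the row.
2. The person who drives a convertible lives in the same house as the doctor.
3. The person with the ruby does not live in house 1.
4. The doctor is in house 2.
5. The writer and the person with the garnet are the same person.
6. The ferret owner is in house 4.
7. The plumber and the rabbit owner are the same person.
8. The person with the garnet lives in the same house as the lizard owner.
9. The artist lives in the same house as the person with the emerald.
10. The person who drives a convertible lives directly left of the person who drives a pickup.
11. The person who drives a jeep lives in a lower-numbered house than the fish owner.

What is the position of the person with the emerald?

4

By clue 4, the doctor is in house 2.
Clue 6 places the ferret owner in house 4.
That leaves rabbit as the pet for house 1.
From clue 2, the person who drives a convertible must be in house 2.
Clue 7: the plumber is in house 1.
By clue 8, the person with the garnet is in house 3.
The lizard owner is in house 3 (clue 8).
Clue 10: the person who drives a pickup is in house 3.
That leaves sedan as the vehicle for house 4.
House 2 pet: only fish fits.
By clue 5, the writer is in house 3.
The artist is in house 4 (clue 9).
From clue 9, the person with the emerald must be in house 4.
House 1 vehicle: only jeep fits.
The only gemstone still possible for house 1 is diamond.
So house 2 gets ruby for gemstone.
So: house 1 = jeep/plumber/diamond/rabbit, house 2 = convertible/doctor/ruby/fish, house 3 = pickup/writer/garnet/lizard, house 4 = sedan/artist/emerald/ferret.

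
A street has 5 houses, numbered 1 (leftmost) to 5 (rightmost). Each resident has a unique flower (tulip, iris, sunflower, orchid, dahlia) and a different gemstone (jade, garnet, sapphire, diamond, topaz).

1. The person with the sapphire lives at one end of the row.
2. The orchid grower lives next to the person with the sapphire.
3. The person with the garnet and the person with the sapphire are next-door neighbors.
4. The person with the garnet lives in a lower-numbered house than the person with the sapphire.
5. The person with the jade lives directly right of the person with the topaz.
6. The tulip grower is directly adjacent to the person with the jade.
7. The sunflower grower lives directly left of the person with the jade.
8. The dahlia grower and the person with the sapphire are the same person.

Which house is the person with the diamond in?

Clue 4: the person with the sapphire is in house 5.
From clue 8, the dahlia grower must be in house 5.
By clue 2, the orchid grower is in house 4.
From clue 3, the person with the garnet must be in house 4.
The sunflower grower is narrowed to house 1 or 2; consider each.
Placing it in house 2 leads to a contradiction, so it's in house 1.
The person with the jade is in house 2 (clue 7).
That leaves topaz as the gemstone for house 1.
So house 3 gets diamond for gemstone.
From clue 6, the tulip grower must be in house 3.
House 2's flower must be iris (nothing else left).
So: house 1 = sunflower/topaz, house 2 = iris/jade, house 3 = tulip/diamond, house 4 = orchid/garnet, house 5 = dahlia/sapphire.

3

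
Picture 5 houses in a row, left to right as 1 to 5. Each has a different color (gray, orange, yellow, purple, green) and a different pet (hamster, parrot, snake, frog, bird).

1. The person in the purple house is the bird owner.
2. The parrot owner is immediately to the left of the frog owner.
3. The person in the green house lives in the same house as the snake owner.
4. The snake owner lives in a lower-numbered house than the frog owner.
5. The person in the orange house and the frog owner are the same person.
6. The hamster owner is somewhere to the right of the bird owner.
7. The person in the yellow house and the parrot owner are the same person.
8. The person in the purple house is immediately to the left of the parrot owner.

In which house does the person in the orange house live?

The person in the orange house is narrowed to house 3 or 4 or 5; consider each.
Placing it in house 3 and house 5 leads to a contradiction, so it's in house 4.
The frog owner is in house 4 (clue 5).
The only color still possible for house 5 is gray.
House 5's pet must be hamster (nothing else left).
Clue 2 places the parrot owner in house 3.
The person in the yellow house is in house 3 (clue 7).
Clue 8: the person in the purple house is in house 2.
House 1's color must be green (nothing else left).
The bird owner is in house 2 (clue 1).
Clue 3: the snake owner is in house 1.
So: house 1 = green/snake, house 2 = purple/bird, house 3 = yellow/parrot, house 4 = orange/frog, house 5 = gray/hamster.

4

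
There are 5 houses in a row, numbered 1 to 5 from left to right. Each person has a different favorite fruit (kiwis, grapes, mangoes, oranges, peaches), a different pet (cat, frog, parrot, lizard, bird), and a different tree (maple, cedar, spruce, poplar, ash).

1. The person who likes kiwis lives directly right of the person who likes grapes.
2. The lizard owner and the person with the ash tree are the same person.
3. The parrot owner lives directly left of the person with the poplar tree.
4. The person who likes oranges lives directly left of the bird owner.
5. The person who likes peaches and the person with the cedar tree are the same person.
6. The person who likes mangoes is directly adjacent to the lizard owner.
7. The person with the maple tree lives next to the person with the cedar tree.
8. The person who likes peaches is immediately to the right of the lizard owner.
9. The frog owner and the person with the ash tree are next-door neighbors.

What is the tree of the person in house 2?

ash

The person who likes grapes is narrowed to house 1 or 2 or 3 or 4; consider each.
Placing it in house 1 and house 2 and house 3 leads to a contradiction, so it's in house 4.
Clue 1: the person who likes kiwis is in house 5.
So house 5 gets cat for pet.
The person who likes peaches is narrowed to house 2 or 3; consider each.
Placing it in house 2 leads to a contradiction, so it's in house 3.
By clue 5, the person with the cedar tree is in house 3.
From clue 8, the lizard owner must be in house 2.
Clue 2: the person with the ash tree is in house 2.
By clue 4, the person who likes oranges is in house 2.
By clue 4, the bird owner is in house 3.
The person who likes mangoes is in house 1 (clue 6).
House 4's pet must be parrot (nothing else left).
That leaves spruce as the tree for house 1.
That leaves poplar as the tree for house 5.
So house 1 gets frog for pet.
So house 4 gets maple for tree.
So: house 1 = mangoes/frog/spruce, house 2 = oranges/lizard/ash, house 3 = peaches/bird/cedar, house 4 = grapes/parrot/maple, house 5 = kiwis/cat/poplar.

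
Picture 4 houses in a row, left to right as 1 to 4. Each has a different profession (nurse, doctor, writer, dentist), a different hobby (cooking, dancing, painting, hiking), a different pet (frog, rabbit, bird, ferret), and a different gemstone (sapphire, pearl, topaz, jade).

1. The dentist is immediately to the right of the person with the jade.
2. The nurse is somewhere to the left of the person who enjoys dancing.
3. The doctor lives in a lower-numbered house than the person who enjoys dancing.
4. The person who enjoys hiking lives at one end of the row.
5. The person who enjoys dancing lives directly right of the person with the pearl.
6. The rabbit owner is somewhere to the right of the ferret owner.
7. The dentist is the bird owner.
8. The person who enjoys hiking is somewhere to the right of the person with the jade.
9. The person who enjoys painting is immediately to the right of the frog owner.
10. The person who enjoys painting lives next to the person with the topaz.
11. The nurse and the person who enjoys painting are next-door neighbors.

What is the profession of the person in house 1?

Clue 8 places the person who enjoys hiking in house 4.
The only hobby still possible for house 1 is cooking.
The doctor is narrowed to house 1 or 2; consider each.
Placing it in house 1 leads to a contradiction, so it's in house 2.
From clue 3, the person who enjoys dancing must be in house 3.
The person with the pearl is in house 2 (clue 5).
House 2 hobby: only painting fits.
By clue 1, the dentist is in house 4.
Clue 1: the person with the jade is in house 3.
By clue 7, the bird owner is in house 4.
By clue 9, the frog owner is in house 1.
That leaves nurse as the profession for house 1.
House 3's profession must be writer (nothing else left).
House 4 gemstone: only sapphire fits.
From clue 6, the rabbit owner must be in house 3.
By clue 6, the ferret owner is in house 2.
So house 1 gets topaz for gemstone.
So: house 1 = nurse/cooking/frog/topaz, house 2 = doctor/painting/ferret/pearl, house 3 = writer/dancing/rabbit/jade, house 4 = dentist/hiking/bird/sapphire.

nurse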